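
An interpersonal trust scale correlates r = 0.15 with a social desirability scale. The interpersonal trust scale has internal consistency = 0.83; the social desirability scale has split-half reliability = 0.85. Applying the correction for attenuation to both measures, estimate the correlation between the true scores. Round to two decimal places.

r_true = r_obs / √(r_xx · r_yy) = 0.15 / √(0.83 × 0.85) = 0.15 / √0.7055 = 0.15 / 0.8399 ≈ 0.18.

0.18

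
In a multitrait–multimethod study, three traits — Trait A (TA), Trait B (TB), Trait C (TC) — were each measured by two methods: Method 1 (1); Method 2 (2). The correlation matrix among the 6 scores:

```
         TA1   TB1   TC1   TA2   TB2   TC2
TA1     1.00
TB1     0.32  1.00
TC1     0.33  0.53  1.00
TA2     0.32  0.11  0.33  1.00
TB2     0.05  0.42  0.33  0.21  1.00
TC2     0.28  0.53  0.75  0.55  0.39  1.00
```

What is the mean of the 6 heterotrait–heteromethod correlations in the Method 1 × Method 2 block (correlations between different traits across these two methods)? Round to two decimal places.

HTHM values (method 1 × method 2): 0.05, 0.28, 0.11, 0.53, 0.33, 0.33; mean = 1.63/6 = 0.27.

0.27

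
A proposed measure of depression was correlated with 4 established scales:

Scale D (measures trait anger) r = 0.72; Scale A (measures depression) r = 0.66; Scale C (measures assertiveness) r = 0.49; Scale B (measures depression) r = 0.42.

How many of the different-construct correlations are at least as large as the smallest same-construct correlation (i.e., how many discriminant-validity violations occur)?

2

Convergent (same construct = depression): Scale A, Scale B.
Smallest convergent = 0.42. Discriminant values: 0.72, 0.49; count ≥ 0.42 → 2.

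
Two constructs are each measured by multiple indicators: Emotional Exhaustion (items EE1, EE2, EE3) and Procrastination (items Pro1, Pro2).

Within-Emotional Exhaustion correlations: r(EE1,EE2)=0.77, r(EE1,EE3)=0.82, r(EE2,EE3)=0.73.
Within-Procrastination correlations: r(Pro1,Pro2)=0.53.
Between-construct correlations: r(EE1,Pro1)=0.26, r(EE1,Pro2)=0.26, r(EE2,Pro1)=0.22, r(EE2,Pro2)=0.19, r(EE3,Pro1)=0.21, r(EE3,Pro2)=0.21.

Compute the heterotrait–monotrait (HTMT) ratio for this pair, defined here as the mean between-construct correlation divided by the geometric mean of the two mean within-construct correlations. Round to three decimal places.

Mean heterotrait r = 1.35/6 = 0.2250.
Mean within-EE = 2.32/3 = 0.7733; mean within-Pro = 0.53/1 = 0.5300.
Geometric mean = √(0.7733 × 0.5300) = 0.6402.
HTMT = 0.2250 / 0.6402 = 0.351.

0.351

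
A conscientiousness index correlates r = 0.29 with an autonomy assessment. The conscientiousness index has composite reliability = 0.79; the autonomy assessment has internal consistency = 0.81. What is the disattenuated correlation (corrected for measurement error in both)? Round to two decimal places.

r_true = r_obs / √(r_xx · r_yy) = 0.29 / √(0.79 × 0.81) = 0.29 / √0.6399 = 0.29 / 0.7999 ≈ 0.36.

0.36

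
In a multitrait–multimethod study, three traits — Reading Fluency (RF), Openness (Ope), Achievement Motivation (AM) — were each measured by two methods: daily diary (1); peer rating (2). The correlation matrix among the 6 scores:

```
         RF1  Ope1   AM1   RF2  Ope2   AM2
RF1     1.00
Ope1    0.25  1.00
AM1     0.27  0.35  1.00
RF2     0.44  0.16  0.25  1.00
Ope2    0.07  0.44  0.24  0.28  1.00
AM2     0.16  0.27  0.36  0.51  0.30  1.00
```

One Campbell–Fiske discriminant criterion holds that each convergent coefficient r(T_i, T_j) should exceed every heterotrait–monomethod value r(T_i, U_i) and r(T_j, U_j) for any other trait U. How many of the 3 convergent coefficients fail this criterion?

Each convergent coefficient versus the relevant comparison correlations:
RF (methods 1·2): 0.44 vs {0.25, 0.28, 0.27, 0.51} → fail.
Ope (methods 1·2): 0.44 vs {0.25, 0.28, 0.35, 0.30} → pass.
AM (methods 1·2): 0.36 vs {0.27, 0.51, 0.35, 0.30} → fail.
2 of 3 fail.

2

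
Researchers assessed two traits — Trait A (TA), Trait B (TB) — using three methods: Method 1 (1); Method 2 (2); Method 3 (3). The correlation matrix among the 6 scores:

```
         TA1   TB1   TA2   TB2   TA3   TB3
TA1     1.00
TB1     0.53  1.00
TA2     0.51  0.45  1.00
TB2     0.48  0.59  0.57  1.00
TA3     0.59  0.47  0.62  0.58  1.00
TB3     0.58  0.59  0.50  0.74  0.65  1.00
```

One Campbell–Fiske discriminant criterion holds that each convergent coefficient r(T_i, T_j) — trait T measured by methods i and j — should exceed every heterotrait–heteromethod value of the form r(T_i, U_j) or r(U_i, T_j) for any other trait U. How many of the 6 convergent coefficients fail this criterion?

Each convergent coefficient versus the relevant comparison correlations:
TA (methods 1·2): 0.51 vs {0.48, 0.45} → pass.
TA (methods 1·3): 0.59 vs {0.58, 0.47} → pass.
TA (methods 2·3): 0.62 vs {0.50, 0.58} → pass.
TB (methods 1·2): 0.59 vs {0.45, 0.48} → pass.
TB (methods 1·3): 0.59 vs {0.47, 0.58} → pass.
TB (methods 2·3): 0.74 vs {0.58, 0.50} → pass.
0 of 6 fail.

0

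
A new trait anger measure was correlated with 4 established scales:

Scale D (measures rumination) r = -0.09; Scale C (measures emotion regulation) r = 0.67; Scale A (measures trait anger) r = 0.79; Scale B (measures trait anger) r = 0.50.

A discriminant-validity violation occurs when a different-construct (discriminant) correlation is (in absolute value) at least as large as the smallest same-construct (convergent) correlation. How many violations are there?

1

Convergent (same construct = trait anger): Scale A, Scale B.
Smallest convergent = 0.50. Discriminant |r|: 0.09, 0.67; count ≥ 0.50 → 1.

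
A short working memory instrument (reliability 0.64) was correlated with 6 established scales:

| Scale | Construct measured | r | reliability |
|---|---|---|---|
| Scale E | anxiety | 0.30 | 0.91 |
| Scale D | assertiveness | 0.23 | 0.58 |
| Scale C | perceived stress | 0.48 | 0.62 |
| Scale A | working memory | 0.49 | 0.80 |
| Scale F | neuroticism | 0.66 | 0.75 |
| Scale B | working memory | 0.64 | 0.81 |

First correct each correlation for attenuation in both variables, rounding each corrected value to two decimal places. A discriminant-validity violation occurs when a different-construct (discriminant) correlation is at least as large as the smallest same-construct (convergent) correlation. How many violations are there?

Disattenuated r (r / √(r_scale · r_new)):
  Scale E (disc): 0.30 / √(0.91·0.64) = 0.39
  Scale D (disc): 0.23 / √(0.58·0.64) = 0.38
  Scale C (disc): 0.48 / √(0.62·0.64) = 0.76
  Scale A (conv): 0.49 / √(0.80·0.64) = 0.68
  Scale F (disc): 0.66 / √(0.75·0.64) = 0.95
  Scale B (conv): 0.64 / √(0.81·0.64) = 0.89
Smallest convergent = 0.68. Discriminant values: 0.39, 0.38, 0.76, 0.95; count ≥ 0.68 → 2.

2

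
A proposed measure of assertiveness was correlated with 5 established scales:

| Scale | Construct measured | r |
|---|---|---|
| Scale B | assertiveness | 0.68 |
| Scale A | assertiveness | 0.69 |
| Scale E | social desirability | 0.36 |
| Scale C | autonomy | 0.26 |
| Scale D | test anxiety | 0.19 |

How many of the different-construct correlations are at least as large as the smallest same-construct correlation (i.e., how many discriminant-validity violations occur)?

Convergent (same construct = assertiveness): Scale B, Scale A.
Smallest convergent = 0.68. Discriminant values: 0.36, 0.26, 0.19; count ≥ 0.68 → 0.

0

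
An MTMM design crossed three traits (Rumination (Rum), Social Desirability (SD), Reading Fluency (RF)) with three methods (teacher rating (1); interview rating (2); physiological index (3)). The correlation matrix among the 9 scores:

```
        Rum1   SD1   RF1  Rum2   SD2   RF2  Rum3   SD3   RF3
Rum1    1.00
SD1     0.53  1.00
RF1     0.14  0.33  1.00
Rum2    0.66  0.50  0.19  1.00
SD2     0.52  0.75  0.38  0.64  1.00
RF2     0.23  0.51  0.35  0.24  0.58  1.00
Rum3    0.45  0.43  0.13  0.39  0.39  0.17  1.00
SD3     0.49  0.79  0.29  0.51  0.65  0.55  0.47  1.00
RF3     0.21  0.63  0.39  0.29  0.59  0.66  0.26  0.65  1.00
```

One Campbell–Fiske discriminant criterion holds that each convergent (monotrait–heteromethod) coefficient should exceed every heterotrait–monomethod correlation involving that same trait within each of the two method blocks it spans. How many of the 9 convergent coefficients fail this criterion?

Checking each validity diagonal entry against its comparison values:
Rum (methods 1·2): 0.66 vs {0.53, 0.64, 0.14, 0.24} → pass.
Rum (methods 1·3): 0.45 vs {0.53, 0.47, 0.14, 0.26} → fail.
Rum (methods 2·3): 0.39 vs {0.64, 0.47, 0.24, 0.26} → fail.
SD (methods 1·2): 0.75 vs {0.53, 0.64, 0.33, 0.58} → pass.
SD (methods 1·3): 0.79 vs {0.53, 0.47, 0.33, 0.65} → pass.
SD (methods 2·3): 0.65 vs {0.64, 0.47, 0.58, 0.65} → fail.
RF (methods 1·2): 0.35 vs {0.14, 0.24, 0.33, 0.58} → fail.
RF (methods 1·3): 0.39 vs {0.14, 0.26, 0.33, 0.65} → fail.
RF (methods 2·3): 0.66 vs {0.24, 0.26, 0.58, 0.65} → pass.
5 of 9 fail.

5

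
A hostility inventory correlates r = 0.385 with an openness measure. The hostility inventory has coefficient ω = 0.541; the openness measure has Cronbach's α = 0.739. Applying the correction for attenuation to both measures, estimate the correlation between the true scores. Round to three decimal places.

0.609

r_true = r_obs / √(r_xx · r_yy) = 0.385 / √(0.541 × 0.739) = 0.385 / √0.399799 = 0.385 / 0.6323 ≈ 0.609.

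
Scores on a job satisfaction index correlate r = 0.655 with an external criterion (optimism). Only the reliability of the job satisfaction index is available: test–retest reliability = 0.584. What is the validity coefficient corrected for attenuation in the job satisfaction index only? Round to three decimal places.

0.857

Single correction: r_c = r_obs / √r_xx = 0.655 / √0.584 = 0.655 / 0.7642 ≈ 0.857.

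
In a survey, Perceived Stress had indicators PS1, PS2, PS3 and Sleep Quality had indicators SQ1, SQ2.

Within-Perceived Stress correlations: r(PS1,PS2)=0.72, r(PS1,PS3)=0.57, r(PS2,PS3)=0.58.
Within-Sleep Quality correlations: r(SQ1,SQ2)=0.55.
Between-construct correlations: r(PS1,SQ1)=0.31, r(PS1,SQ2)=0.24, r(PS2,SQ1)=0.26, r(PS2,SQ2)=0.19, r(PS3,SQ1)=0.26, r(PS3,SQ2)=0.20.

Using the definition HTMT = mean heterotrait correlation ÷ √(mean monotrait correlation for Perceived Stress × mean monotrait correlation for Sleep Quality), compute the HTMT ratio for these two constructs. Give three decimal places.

0.416

Between-construct mean = 1.46/6 = 0.2433.
Mean within-PS = 1.87/3 = 0.6233; mean within-SQ = 0.55/1 = 0.5500.
Geometric mean = √(0.6233 × 0.5500) = 0.5855.
HTMT = 0.2433 / 0.5855 = 0.416.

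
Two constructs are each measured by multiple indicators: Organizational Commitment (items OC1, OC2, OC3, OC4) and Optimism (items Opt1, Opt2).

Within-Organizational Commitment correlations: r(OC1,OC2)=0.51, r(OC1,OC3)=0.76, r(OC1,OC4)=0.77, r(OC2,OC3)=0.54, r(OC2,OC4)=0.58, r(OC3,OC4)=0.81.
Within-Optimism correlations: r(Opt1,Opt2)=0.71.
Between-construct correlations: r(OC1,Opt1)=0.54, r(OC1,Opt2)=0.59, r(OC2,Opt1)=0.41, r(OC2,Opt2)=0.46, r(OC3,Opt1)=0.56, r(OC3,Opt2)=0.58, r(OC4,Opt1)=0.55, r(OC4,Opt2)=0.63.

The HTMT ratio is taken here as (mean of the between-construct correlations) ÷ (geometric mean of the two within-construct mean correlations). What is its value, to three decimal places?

Mean between = 4.32/8 = 0.5400.
Mean within-OC = 3.97/6 = 0.6617; mean within-Opt = 0.71/1 = 0.7100.
Geometric mean = √(0.6617 × 0.7100) = 0.6854.
HTMT = 0.5400 / 0.6854 = 0.788.

0.788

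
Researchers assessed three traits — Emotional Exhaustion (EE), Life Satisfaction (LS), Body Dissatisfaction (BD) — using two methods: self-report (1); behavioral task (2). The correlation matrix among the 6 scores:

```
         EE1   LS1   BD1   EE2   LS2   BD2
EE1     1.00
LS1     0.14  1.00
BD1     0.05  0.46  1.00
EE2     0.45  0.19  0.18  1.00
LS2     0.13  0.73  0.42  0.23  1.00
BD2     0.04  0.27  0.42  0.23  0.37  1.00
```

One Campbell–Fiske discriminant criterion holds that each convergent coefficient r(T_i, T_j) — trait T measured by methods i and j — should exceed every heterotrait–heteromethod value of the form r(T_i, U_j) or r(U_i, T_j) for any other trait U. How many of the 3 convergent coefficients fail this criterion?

Checking each validity diagonal entry against its comparison values:
EE (methods 1·2): 0.45 vs {0.13, 0.19, 0.04, 0.18} → pass.
LS (methods 1·2): 0.73 vs {0.19, 0.13, 0.27, 0.42} → pass.
BD (methods 1·2): 0.42 vs {0.18, 0.04, 0.42, 0.27} → fail.
1 of 3 fail.

1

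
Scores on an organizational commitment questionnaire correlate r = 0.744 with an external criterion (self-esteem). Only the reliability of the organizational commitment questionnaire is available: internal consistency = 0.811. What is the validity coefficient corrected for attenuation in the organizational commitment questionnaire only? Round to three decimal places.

0.826

Single correction: r_c = r_obs / √r_xx = 0.744 / √0.811 = 0.744 / 0.9006 ≈ 0.826.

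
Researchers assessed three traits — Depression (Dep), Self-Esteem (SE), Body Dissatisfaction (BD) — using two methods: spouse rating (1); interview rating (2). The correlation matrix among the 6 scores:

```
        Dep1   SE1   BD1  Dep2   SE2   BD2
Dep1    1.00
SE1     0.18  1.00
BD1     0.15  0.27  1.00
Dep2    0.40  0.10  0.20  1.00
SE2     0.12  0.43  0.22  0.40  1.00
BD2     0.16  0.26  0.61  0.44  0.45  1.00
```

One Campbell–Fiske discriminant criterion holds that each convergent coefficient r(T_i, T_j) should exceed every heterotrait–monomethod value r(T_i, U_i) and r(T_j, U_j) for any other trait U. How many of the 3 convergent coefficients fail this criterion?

2

Each convergent coefficient versus the relevant comparison correlations:
Dep (methods 1·2): 0.40 vs {0.18, 0.40, 0.15, 0.44} → fail.
SE (methods 1·2): 0.43 vs {0.18, 0.40, 0.27, 0.45} → fail.
BD (methods 1·2): 0.61 vs {0.15, 0.44, 0.27, 0.45} → pass.
2 of 3 fail.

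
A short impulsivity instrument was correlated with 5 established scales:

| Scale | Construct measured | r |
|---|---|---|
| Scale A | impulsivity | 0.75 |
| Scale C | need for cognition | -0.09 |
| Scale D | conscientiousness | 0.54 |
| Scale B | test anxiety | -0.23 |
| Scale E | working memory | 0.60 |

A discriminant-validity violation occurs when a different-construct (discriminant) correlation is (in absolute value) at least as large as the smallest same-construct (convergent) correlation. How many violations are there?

Convergent (same construct = impulsivity): Scale A.
Smallest convergent = 0.75. Discriminant |r|: 0.09, 0.54, 0.23, 0.60; count ≥ 0.75 → 0.

0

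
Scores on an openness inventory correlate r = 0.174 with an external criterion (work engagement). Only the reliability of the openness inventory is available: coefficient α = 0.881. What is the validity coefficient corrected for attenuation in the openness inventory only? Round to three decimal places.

Single correction: r_c = r_obs / √r_xx = 0.174 / √0.881 = 0.174 / 0.9386 ≈ 0.185.

0.185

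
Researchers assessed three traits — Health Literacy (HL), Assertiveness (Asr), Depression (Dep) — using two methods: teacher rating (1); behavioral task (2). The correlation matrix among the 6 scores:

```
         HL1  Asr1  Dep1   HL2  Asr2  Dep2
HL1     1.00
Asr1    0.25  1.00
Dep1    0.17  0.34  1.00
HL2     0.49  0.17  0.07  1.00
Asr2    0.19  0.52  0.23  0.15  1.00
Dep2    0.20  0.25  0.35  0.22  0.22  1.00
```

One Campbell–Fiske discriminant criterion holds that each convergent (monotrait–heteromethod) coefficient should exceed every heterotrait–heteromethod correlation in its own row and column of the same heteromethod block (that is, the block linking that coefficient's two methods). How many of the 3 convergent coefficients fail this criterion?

Checking each validity diagonal entry against its comparison values:
HL (methods 1·2): 0.49 vs {0.19, 0.17, 0.20, 0.07} → pass.
Asr (methods 1·2): 0.52 vs {0.17, 0.19, 0.25, 0.23} → pass.
Dep (methods 1·2): 0.35 vs {0.07, 0.20, 0.23, 0.25} → pass.
0 of 3 fail.

0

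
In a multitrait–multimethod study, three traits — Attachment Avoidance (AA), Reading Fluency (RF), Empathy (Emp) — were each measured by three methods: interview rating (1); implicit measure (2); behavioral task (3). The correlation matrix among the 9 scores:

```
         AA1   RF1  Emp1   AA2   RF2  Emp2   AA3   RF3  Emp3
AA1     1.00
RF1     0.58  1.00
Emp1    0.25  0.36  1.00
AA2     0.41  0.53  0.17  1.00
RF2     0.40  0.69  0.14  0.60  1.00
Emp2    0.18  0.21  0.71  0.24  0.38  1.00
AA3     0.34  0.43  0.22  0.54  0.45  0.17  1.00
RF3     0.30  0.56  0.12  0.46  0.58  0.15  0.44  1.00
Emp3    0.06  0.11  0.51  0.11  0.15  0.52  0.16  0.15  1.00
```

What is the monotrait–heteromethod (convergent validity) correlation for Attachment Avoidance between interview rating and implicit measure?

Same trait (AA), different methods: r(AA1, AA2) = 0.41.

0.41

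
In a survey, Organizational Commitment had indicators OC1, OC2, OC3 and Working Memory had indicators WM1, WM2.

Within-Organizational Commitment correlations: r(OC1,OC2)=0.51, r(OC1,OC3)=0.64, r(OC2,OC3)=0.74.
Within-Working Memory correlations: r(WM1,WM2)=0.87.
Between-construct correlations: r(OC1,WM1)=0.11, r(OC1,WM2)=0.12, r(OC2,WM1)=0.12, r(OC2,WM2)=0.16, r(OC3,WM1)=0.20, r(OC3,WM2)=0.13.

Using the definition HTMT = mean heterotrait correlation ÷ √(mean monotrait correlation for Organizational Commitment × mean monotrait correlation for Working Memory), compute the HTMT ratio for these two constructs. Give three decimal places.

0.189

Mean heterotrait r = 0.84/6 = 0.1400.
Mean within-OC = 1.89/3 = 0.6300; mean within-WM = 0.87/1 = 0.8700.
Geometric mean = √(0.6300 × 0.8700) = 0.7403.
HTMT = 0.1400 / 0.7403 = 0.189.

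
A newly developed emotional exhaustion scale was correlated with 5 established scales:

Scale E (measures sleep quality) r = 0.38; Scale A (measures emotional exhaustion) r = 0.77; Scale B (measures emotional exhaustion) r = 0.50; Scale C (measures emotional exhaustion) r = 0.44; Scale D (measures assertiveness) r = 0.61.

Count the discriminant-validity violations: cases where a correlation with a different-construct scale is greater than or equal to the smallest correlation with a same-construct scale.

Convergent (same construct = emotional exhaustion): Scale A, Scale B, Scale C.
Smallest convergent = 0.44. Discriminant values: 0.38, 0.61; count ≥ 0.44 → 1.

1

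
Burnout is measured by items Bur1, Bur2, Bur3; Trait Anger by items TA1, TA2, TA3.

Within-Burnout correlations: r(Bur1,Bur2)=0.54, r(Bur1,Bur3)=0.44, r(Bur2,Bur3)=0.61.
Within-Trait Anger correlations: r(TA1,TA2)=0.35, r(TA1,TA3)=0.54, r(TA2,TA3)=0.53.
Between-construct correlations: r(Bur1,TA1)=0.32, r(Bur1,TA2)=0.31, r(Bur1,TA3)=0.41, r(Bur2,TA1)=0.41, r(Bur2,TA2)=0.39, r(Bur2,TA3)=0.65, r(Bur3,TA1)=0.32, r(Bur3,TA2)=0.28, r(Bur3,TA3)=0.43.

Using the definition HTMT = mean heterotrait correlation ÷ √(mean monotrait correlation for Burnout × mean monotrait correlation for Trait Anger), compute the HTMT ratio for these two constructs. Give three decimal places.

Mean between = 3.52/9 = 0.3911.
Mean within-Bur = 1.59/3 = 0.5300; mean within-TA = 1.42/3 = 0.4733.
Geometric mean = √(0.5300 × 0.4733) = 0.5008.
HTMT = 0.3911 / 0.5008 = 0.781.

0.781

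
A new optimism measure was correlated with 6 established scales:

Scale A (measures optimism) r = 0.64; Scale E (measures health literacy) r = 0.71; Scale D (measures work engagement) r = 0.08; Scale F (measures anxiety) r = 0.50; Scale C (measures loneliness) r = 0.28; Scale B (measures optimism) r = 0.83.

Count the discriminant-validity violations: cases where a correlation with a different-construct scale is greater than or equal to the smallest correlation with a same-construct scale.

Convergent (same construct = optimism): Scale A, Scale B.
Smallest convergent = 0.64. Discriminant values: 0.71, 0.08, 0.50, 0.28; count ≥ 0.64 → 1.

1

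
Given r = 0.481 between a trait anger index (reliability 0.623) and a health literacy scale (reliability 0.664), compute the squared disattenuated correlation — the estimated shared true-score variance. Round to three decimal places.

Disattenuated r = 0.481 / √(0.623 × 0.664) = 0.481 / 0.6432 = 0.7478.
Shared true-score variance = 0.7478² = 0.5592 ≈ 0.559.

0.559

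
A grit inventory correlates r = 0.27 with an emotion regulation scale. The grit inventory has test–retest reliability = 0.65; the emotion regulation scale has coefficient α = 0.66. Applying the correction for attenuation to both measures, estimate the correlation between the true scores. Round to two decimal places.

r_true = r_obs / √(r_xx · r_yy) = 0.27 / √(0.65 × 0.66) = 0.27 / √0.4290 = 0.27 / 0.6550 ≈ 0.41.

0.41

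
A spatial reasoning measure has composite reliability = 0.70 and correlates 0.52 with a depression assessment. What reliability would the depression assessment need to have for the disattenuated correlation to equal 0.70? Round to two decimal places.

0.79

r_true = r_obs / √(r_xx · r_yy) ⇒ 0.70 = 0.52 / √(0.70 · r_yy).
√(0.70 · r_yy) = 0.52 / 0.70 = 0.7429; 0.70 · r_yy = 0.5519; r_yy = 0.5519 / 0.70 ≈ 0.79.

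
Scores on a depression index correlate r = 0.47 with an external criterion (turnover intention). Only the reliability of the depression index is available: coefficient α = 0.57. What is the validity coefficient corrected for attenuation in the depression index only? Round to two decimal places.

0.62

Single correction: r_c = r_obs / √r_xx = 0.47 / √0.57 = 0.47 / 0.7550 ≈ 0.62.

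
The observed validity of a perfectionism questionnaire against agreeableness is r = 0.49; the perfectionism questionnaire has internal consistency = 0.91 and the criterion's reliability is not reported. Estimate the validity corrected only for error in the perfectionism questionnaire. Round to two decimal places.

Single correction: r_c = r_obs / √r_xx = 0.49 / √0.91 = 0.49 / 0.9539 ≈ 0.51.

0.51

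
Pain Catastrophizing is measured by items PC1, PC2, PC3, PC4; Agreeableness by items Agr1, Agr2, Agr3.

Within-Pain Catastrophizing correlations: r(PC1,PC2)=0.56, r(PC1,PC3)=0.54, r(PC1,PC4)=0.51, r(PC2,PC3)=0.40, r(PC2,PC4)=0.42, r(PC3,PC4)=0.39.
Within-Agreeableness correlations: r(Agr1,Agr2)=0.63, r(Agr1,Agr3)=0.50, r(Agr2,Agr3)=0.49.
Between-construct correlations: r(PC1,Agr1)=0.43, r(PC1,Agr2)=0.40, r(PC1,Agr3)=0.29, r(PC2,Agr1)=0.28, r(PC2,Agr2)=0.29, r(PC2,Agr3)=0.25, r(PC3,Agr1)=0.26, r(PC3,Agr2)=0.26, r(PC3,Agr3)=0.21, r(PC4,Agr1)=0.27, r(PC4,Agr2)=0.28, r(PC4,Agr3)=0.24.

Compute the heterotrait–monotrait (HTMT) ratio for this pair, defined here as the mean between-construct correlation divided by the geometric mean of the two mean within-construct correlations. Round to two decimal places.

0.57

Mean between = 3.46/12 = 0.2883.
Mean within-PC = 2.82/6 = 0.4700; mean within-Agr = 1.62/3 = 0.5400.
Geometric mean = √(0.4700 × 0.5400) = 0.5038.
HTMT = 0.2883 / 0.5038 = 0.57.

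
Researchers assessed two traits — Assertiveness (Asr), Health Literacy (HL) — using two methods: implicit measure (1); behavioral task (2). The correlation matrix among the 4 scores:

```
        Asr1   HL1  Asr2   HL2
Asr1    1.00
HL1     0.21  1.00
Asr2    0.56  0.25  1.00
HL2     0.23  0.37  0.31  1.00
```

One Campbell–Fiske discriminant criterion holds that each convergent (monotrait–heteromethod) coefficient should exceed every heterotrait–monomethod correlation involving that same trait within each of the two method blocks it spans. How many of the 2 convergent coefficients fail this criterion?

Each convergent coefficient versus the relevant comparison correlations:
Asr (methods 1·2): 0.56 vs {0.21, 0.31} → pass.
HL (methods 1·2): 0.37 vs {0.21, 0.31} → pass.
0 of 2 fail.

0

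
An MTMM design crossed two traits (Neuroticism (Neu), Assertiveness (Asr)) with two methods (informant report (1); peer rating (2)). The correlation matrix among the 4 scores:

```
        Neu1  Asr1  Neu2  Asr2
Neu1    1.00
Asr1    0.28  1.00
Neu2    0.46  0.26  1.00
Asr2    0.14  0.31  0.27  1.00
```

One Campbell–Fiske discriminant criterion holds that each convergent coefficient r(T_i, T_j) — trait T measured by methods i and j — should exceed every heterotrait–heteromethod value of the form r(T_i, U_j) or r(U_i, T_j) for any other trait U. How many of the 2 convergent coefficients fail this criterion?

0

Each convergent coefficient versus the relevant comparison correlations:
Neu (methods 1·2): 0.46 vs {0.14, 0.26} → pass.
Asr (methods 1·2): 0.31 vs {0.26, 0.14} → pass.
0 of 2 fail.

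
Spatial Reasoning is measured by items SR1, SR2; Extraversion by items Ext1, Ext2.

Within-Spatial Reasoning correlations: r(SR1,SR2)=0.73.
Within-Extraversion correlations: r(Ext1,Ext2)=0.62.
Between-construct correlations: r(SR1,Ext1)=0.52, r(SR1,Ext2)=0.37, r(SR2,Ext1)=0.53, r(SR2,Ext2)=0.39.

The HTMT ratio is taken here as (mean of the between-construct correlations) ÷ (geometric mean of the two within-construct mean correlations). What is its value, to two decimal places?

Between-construct mean = 1.81/4 = 0.4525.
Mean within-SR = 0.73/1 = 0.7300; mean within-Ext = 0.62/1 = 0.6200.
Geometric mean = √(0.7300 × 0.6200) = 0.6728.
HTMT = 0.4525 / 0.6728 = 0.67.

0.67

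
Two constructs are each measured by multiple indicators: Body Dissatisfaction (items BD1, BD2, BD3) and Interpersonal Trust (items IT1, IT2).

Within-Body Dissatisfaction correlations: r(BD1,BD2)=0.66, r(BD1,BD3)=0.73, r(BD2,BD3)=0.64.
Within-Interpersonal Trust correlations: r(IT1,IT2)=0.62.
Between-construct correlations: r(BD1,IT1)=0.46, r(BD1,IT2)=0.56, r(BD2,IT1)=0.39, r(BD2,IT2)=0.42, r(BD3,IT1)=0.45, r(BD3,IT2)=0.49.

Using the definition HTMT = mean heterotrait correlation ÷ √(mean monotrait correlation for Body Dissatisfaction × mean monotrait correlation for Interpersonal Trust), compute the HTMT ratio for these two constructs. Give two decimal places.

Mean heterotrait r = 2.77/6 = 0.4617.
Mean within-BD = 2.03/3 = 0.6767; mean within-IT = 0.62/1 = 0.6200.
Geometric mean = √(0.6767 × 0.6200) = 0.6477.
HTMT = 0.4617 / 0.6477 = 0.71.

0.71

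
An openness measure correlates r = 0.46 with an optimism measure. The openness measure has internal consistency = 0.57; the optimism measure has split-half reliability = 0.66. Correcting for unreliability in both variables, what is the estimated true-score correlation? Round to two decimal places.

r_true = r_obs / √(r_xx · r_yy) = 0.46 / √(0.57 × 0.66) = 0.46 / √0.3762 = 0.46 / 0.6134 ≈ 0.75.

0.75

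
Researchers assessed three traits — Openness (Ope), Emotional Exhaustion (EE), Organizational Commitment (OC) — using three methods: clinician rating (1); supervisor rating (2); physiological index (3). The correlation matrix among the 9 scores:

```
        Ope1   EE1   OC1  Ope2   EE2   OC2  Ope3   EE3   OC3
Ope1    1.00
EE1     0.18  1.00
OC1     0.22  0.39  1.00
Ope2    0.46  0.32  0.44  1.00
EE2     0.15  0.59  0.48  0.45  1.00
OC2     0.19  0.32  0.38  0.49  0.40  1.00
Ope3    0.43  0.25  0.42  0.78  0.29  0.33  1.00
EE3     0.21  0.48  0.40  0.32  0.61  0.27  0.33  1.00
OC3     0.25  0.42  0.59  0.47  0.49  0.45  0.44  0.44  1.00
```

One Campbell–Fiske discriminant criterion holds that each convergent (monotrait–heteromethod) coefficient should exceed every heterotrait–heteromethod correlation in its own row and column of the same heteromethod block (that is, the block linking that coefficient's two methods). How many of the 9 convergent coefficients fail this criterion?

2

Each convergent coefficient versus the relevant comparison correlations:
Ope (methods 1·2): 0.46 vs {0.15, 0.32, 0.19, 0.44} → pass.
Ope (methods 1·3): 0.43 vs {0.21, 0.25, 0.25, 0.42} → pass.
Ope (methods 2·3): 0.78 vs {0.32, 0.29, 0.47, 0.33} → pass.
EE (methods 1·2): 0.59 vs {0.32, 0.15, 0.32, 0.48} → pass.
EE (methods 1·3): 0.48 vs {0.25, 0.21, 0.42, 0.40} → pass.
EE (methods 2·3): 0.61 vs {0.29, 0.32, 0.49, 0.27} → pass.
OC (methods 1·2): 0.38 vs {0.44, 0.19, 0.48, 0.32} → fail.
OC (methods 1·3): 0.59 vs {0.42, 0.25, 0.40, 0.42} → pass.
OC (methods 2·3): 0.45 vs {0.33, 0.47, 0.27, 0.49} → fail.
2 of 9 fail.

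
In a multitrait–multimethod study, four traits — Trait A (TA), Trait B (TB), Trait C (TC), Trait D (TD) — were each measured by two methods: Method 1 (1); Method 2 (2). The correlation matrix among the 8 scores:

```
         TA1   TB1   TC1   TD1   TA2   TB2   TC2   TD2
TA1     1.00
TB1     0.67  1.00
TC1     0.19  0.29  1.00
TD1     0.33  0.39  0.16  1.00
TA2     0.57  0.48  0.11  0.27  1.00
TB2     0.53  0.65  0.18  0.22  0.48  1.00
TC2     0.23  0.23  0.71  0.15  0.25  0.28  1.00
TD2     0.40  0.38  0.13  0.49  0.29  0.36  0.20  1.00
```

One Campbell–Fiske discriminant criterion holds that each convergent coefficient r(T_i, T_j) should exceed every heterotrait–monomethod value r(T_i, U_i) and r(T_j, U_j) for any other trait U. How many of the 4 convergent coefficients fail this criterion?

2

Checking each validity diagonal entry against its comparison values:
TA (methods 1·2): 0.57 vs {0.67, 0.48, 0.19, 0.25, 0.33, 0.29} → fail.
TB (methods 1·2): 0.65 vs {0.67, 0.48, 0.29, 0.28, 0.39, 0.36} → fail.
TC (methods 1·2): 0.71 vs {0.19, 0.25, 0.29, 0.28, 0.16, 0.20} → pass.
TD (methods 1·2): 0.49 vs {0.33, 0.29, 0.39, 0.36, 0.16, 0.20} → pass.
2 of 4 fail.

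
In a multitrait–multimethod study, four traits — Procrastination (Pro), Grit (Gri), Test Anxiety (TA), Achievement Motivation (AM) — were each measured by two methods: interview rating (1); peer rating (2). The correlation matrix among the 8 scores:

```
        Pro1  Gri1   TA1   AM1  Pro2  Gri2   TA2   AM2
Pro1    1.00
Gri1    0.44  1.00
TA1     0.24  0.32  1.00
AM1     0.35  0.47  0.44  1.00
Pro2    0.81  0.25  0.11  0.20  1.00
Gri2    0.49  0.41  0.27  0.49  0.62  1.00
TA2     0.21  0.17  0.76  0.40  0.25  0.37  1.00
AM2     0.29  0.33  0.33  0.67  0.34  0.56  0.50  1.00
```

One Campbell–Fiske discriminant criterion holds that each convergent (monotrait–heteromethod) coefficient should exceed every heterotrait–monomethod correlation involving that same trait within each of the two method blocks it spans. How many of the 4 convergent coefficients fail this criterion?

1

Each convergent coefficient versus the relevant comparison correlations:
Pro (methods 1·2): 0.81 vs {0.44, 0.62, 0.24, 0.25, 0.35, 0.34} → pass.
Gri (methods 1·2): 0.41 vs {0.44, 0.62, 0.32, 0.37, 0.47, 0.56} → fail.
TA (methods 1·2): 0.76 vs {0.24, 0.25, 0.32, 0.37, 0.44, 0.50} → pass.
AM (methods 1·2): 0.67 vs {0.35, 0.34, 0.47, 0.56, 0.44, 0.50} → pass.
1 of 4 fail.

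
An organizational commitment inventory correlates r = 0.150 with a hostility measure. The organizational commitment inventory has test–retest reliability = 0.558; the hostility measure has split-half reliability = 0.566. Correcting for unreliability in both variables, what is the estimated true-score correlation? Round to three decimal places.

0.267

r_true = r_obs / √(r_xx · r_yy) = 0.150 / √(0.558 × 0.566) = 0.150 / √0.315828 = 0.150 / 0.5620 ≈ 0.267.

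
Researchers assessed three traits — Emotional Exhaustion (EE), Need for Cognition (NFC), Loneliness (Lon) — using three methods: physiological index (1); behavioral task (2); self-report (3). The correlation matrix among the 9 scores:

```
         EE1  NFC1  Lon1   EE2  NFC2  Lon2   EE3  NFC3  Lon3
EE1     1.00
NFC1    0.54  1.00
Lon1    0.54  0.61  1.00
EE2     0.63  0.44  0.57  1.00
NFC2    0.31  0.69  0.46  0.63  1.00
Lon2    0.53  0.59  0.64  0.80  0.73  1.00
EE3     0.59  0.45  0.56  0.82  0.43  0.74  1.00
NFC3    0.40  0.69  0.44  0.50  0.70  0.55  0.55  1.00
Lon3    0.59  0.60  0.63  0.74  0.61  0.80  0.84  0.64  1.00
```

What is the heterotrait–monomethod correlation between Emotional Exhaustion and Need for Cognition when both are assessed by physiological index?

0.54

Different traits, same method: r(EE1, NFC1) = 0.54.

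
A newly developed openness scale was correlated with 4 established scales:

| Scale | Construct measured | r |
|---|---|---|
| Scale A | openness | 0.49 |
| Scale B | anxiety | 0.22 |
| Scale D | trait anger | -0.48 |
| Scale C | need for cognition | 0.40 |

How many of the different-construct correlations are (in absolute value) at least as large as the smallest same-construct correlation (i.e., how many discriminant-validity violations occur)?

0

Convergent (same construct = openness): Scale A.
Smallest convergent = 0.49. Discriminant |r|: 0.22, 0.48, 0.40; count ≥ 0.49 → 0.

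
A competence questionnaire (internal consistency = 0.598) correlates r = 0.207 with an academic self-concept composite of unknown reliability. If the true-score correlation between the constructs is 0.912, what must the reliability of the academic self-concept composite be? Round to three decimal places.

r_true = r_obs / √(r_xx · r_yy) ⇒ 0.912 = 0.207 / √(0.598 · r_yy).
√(0.598 · r_yy) = 0.207 / 0.912 = 0.2270; 0.598 · r_yy = 0.0515; r_yy = 0.0515 / 0.598 ≈ 0.086.

0.086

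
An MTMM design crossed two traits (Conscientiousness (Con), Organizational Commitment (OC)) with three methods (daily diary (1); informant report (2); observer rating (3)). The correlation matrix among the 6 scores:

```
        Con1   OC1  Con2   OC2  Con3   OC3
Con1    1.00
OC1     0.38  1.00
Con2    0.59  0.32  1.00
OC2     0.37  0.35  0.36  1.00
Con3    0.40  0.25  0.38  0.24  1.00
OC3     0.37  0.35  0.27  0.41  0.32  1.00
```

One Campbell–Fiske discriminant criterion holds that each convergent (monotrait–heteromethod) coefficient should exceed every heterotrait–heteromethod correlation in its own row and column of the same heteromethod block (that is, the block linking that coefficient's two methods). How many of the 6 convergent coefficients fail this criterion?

2

Convergent coefficients and their comparison sets:
Con (methods 1·2): 0.59 vs {0.37, 0.32} → pass.
Con (methods 1·3): 0.40 vs {0.37, 0.25} → pass.
Con (methods 2·3): 0.38 vs {0.27, 0.24} → pass.
OC (methods 1·2): 0.35 vs {0.32, 0.37} → fail.
OC (methods 1·3): 0.35 vs {0.25, 0.37} → fail.
OC (methods 2·3): 0.41 vs {0.24, 0.27} → pass.
2 of 6 fail.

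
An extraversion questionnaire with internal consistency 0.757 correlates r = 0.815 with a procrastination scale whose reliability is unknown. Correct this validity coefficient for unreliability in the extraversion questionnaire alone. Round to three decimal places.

0.937

Single correction: r_c = r_obs / √r_xx = 0.815 / √0.757 = 0.815 / 0.8701 ≈ 0.937.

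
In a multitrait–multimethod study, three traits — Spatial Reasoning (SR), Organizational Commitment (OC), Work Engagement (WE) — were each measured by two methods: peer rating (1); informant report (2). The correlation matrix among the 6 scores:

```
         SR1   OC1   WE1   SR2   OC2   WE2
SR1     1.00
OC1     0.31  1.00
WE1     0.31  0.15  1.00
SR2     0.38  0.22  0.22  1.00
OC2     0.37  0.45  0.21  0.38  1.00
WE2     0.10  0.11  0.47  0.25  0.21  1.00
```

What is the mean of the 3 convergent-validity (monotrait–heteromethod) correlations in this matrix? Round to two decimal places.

0.43

Convergent values: 0.38, 0.45, 0.47; mean = 1.30/3 = 0.43.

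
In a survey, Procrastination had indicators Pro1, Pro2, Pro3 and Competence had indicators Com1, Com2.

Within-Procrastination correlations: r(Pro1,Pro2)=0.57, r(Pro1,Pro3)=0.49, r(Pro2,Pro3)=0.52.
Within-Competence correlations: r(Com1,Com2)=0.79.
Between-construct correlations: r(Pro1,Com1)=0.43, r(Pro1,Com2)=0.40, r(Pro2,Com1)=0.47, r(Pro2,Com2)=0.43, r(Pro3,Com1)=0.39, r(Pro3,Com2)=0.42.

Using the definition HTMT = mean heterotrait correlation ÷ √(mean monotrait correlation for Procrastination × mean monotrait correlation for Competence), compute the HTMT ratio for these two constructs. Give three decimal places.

0.656

Mean heterotrait r = 2.54/6 = 0.4233.
Mean within-Pro = 1.58/3 = 0.5267; mean within-Com = 0.79/1 = 0.7900.
Geometric mean = √(0.5267 × 0.7900) = 0.6451.
HTMT = 0.4233 / 0.6451 = 0.656.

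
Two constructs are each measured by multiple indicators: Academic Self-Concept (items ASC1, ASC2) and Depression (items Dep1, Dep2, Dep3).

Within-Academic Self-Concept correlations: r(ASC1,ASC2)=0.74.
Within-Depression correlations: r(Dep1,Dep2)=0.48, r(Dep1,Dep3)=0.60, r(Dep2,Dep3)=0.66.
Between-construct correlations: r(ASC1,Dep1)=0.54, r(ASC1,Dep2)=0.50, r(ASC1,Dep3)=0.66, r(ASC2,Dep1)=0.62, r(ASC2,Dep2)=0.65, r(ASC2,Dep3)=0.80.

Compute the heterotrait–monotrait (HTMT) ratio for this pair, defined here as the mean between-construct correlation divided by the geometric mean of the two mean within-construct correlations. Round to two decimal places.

0.96

Mean heterotrait r = 3.77/6 = 0.6283.
Mean within-ASC = 0.74/1 = 0.7400; mean within-Dep = 1.74/3 = 0.5800.
Geometric mean = √(0.7400 × 0.5800) = 0.6551.
HTMT = 0.6283 / 0.6551 = 0.96.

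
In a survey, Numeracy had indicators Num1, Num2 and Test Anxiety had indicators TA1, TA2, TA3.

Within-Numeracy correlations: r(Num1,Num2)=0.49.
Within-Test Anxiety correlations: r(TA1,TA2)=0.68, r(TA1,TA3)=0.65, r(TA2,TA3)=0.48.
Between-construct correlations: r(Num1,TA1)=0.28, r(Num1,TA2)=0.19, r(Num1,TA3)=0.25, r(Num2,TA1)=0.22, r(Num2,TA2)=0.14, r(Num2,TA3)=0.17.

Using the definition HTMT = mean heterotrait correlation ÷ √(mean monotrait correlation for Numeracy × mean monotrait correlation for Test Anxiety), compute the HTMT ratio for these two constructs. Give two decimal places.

Mean between = 1.25/6 = 0.2083.
Mean within-Num = 0.49/1 = 0.4900; mean within-TA = 1.81/3 = 0.6033.
Geometric mean = √(0.4900 × 0.6033) = 0.5437.
HTMT = 0.2083 / 0.5437 = 0.38.

0.38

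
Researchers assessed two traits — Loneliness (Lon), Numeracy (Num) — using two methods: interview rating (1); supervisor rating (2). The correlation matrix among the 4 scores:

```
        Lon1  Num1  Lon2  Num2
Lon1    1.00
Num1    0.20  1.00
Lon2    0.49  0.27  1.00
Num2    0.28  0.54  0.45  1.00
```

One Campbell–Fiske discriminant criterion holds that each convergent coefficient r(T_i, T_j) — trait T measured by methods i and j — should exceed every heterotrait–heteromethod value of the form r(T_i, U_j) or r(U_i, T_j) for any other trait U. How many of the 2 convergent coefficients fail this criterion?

Checking each validity diagonal entry against its comparison values:
Lon (methods 1·2): 0.49 vs {0.28, 0.27} → pass.
Num (methods 1·2): 0.54 vs {0.27, 0.28} → pass.
0 of 2 fail.

0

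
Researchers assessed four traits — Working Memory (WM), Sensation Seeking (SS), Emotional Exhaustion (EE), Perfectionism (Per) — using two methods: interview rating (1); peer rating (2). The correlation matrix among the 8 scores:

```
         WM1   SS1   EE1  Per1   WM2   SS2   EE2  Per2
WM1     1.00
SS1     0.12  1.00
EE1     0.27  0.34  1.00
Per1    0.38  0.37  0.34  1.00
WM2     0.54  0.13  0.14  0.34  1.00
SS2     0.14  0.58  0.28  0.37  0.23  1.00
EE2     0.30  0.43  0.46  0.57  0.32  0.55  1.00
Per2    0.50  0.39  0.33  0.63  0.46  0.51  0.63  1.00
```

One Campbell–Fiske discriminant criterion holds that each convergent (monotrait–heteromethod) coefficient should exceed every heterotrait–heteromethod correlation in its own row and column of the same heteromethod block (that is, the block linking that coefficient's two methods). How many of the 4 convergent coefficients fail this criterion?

Each convergent coefficient versus the relevant comparison correlations:
WM (methods 1·2): 0.54 vs {0.14, 0.13, 0.30, 0.14, 0.50, 0.34} → pass.
SS (methods 1·2): 0.58 vs {0.13, 0.14, 0.43, 0.28, 0.39, 0.37} → pass.
EE (methods 1·2): 0.46 vs {0.14, 0.30, 0.28, 0.43, 0.33, 0.57} → fail.
Per (methods 1·2): 0.63 vs {0.34, 0.50, 0.37, 0.39, 0.57, 0.33} → pass.
1 of 4 fail.

1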